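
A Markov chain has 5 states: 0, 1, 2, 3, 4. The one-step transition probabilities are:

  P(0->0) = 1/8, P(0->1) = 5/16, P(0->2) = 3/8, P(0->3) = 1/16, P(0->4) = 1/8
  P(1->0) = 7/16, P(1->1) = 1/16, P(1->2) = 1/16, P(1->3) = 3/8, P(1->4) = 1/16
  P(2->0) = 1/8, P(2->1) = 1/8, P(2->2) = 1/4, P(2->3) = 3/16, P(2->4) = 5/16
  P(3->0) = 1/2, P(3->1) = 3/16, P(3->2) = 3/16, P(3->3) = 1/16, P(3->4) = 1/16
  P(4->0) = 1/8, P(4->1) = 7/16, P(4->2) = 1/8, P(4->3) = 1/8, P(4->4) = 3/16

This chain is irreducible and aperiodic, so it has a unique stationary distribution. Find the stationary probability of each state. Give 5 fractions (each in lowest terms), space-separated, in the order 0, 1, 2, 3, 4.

Answer: 23503/92179 19966/92179 19551/92179 15310/92179 13849/92179

Derivation:
The stationary distribution satisfies pi = pi * P, i.e.:
  pi_0 = 1/8*pi_0 + 7/16*pi_1 + 1/8*pi_2 + 1/2*pi_3 + 1/8*pi_4
  pi_1 = 5/16*pi_0 + 1/16*pi_1 + 1/8*pi_2 + 3/16*pi_3 + 7/16*pi_4
  pi_2 = 3/8*pi_0 + 1/16*pi_1 + 1/4*pi_2 + 3/16*pi_3 + 1/8*pi_4
  pi_3 = 1/16*pi_0 + 3/8*pi_1 + 3/16*pi_2 + 1/16*pi_3 + 1/8*pi_4
  pi_4 = 1/8*pi_0 + 1/16*pi_1 + 5/16*pi_2 + 1/16*pi_3 + 3/16*pi_4
with normalization: pi_0 + pi_1 + pi_2 + pi_3 + pi_4 = 1.

Using the first 4 balance equations plus normalization, the linear system A*pi = b is:
  [-7/8, 7/16, 1/8, 1/2, 1/8] . pi = 0
  [5/16, -15/16, 1/8, 3/16, 7/16] . pi = 0
  [3/8, 1/16, -3/4, 3/16, 1/8] . pi = 0
  [1/16, 3/8, 3/16, -15/16, 1/8] . pi = 0
  [1, 1, 1, 1, 1] . pi = 1

Solving yields:
  pi_0 = 23503/92179
  pi_1 = 19966/92179
  pi_2 = 19551/92179
  pi_3 = 15310/92179
  pi_4 = 13849/92179

Verification (pi * P):
  23503/92179*1/8 + 19966/92179*7/16 + 19551/92179*1/8 + 15310/92179*1/2 + 13849/92179*1/8 = 23503/92179 = pi_0  (ok)
  23503/92179*5/16 + 19966/92179*1/16 + 19551/92179*1/8 + 15310/92179*3/16 + 13849/92179*7/16 = 19966/92179 = pi_1  (ok)
  23503/92179*3/8 + 19966/92179*1/16 + 19551/92179*1/4 + 15310/92179*3/16 + 13849/92179*1/8 = 19551/92179 = pi_2  (ok)
  23503/92179*1/16 + 19966/92179*3/8 + 19551/92179*3/16 + 15310/92179*1/16 + 13849/92179*1/8 = 15310/92179 = pi_3  (ok)
  23503/92179*1/8 + 19966/92179*1/16 + 19551/92179*5/16 + 15310/92179*1/16 + 13849/92179*3/16 = 13849/92179 = pi_4  (ok)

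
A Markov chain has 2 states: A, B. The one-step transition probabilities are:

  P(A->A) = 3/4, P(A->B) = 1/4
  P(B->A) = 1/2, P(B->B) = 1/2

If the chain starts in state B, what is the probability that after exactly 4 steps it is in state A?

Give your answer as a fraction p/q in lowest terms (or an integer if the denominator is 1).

Answer: 85/128

Derivation:
Computing P^4 by repeated multiplication:
P^1 =
  A: [3/4, 1/4]
  B: [1/2, 1/2]
P^2 =
  A: [11/16, 5/16]
  B: [5/8, 3/8]
P^3 =
  A: [43/64, 21/64]
  B: [21/32, 11/32]
P^4 =
  A: [171/256, 85/256]
  B: [85/128, 43/128]

(P^4)[B -> A] = 85/128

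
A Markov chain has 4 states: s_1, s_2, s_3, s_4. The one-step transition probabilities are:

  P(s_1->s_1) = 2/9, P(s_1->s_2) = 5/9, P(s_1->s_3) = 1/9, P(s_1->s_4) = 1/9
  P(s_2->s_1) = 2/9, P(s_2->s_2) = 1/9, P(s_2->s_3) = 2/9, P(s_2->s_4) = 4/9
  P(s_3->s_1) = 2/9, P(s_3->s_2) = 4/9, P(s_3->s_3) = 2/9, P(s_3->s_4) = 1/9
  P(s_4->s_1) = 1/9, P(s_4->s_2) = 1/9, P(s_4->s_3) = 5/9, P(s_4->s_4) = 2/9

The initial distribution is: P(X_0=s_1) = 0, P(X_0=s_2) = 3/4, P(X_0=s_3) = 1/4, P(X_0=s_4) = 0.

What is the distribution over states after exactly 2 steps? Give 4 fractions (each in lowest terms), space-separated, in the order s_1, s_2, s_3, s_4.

Propagating the distribution step by step (d_{t+1} = d_t * P):
d_0 = (s_1=0, s_2=3/4, s_3=1/4, s_4=0)
  d_1[s_1] = 0*2/9 + 3/4*2/9 + 1/4*2/9 + 0*1/9 = 2/9
  d_1[s_2] = 0*5/9 + 3/4*1/9 + 1/4*4/9 + 0*1/9 = 7/36
  d_1[s_3] = 0*1/9 + 3/4*2/9 + 1/4*2/9 + 0*5/9 = 2/9
  d_1[s_4] = 0*1/9 + 3/4*4/9 + 1/4*1/9 + 0*2/9 = 13/36
d_1 = (s_1=2/9, s_2=7/36, s_3=2/9, s_4=13/36)
  d_2[s_1] = 2/9*2/9 + 7/36*2/9 + 2/9*2/9 + 13/36*1/9 = 59/324
  d_2[s_2] = 2/9*5/9 + 7/36*1/9 + 2/9*4/9 + 13/36*1/9 = 23/81
  d_2[s_3] = 2/9*1/9 + 7/36*2/9 + 2/9*2/9 + 13/36*5/9 = 103/324
  d_2[s_4] = 2/9*1/9 + 7/36*4/9 + 2/9*1/9 + 13/36*2/9 = 35/162
d_2 = (s_1=59/324, s_2=23/81, s_3=103/324, s_4=35/162)

Answer: 59/324 23/81 103/324 35/162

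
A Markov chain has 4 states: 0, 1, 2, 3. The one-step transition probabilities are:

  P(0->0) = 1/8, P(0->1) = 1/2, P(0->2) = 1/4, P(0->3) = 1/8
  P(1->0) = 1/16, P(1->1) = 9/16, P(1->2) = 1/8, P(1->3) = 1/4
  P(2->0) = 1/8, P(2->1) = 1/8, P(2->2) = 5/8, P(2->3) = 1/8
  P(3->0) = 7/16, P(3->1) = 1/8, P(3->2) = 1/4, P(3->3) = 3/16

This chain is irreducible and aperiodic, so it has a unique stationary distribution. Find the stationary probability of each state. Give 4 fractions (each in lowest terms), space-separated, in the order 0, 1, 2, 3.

Answer: 35/219 24/73 122/365 194/1095

Derivation:
The stationary distribution satisfies pi = pi * P, i.e.:
  pi_0 = 1/8*pi_0 + 1/16*pi_1 + 1/8*pi_2 + 7/16*pi_3
  pi_1 = 1/2*pi_0 + 9/16*pi_1 + 1/8*pi_2 + 1/8*pi_3
  pi_2 = 1/4*pi_0 + 1/8*pi_1 + 5/8*pi_2 + 1/4*pi_3
  pi_3 = 1/8*pi_0 + 1/4*pi_1 + 1/8*pi_2 + 3/16*pi_3
with normalization: pi_0 + pi_1 + pi_2 + pi_3 = 1.

Using the first 3 balance equations plus normalization, the linear system A*pi = b is:
  [-7/8, 1/16, 1/8, 7/16] . pi = 0
  [1/2, -7/16, 1/8, 1/8] . pi = 0
  [1/4, 1/8, -3/8, 1/4] . pi = 0
  [1, 1, 1, 1] . pi = 1

Solving yields:
  pi_0 = 35/219
  pi_1 = 24/73
  pi_2 = 122/365
  pi_3 = 194/1095

Verification (pi * P):
  35/219*1/8 + 24/73*1/16 + 122/365*1/8 + 194/1095*7/16 = 35/219 = pi_0  (ok)
  35/219*1/2 + 24/73*9/16 + 122/365*1/8 + 194/1095*1/8 = 24/73 = pi_1  (ok)
  35/219*1/4 + 24/73*1/8 + 122/365*5/8 + 194/1095*1/4 = 122/365 = pi_2  (ok)
  35/219*1/8 + 24/73*1/4 + 122/365*1/8 + 194/1095*3/16 = 194/1095 = pi_3  (ok)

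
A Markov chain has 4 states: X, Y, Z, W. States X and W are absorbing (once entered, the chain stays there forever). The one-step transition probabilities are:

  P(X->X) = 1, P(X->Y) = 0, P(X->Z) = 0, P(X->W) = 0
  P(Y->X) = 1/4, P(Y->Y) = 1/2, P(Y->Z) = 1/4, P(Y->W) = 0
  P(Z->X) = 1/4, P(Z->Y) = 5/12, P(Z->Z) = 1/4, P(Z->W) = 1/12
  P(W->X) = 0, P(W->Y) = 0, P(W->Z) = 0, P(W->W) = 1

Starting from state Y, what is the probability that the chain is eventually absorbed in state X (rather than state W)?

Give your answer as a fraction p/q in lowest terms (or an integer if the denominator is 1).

Let a_i = P(absorbed in X | start in state i).
Boundary conditions: a_X = 1, a_W = 0.
For each transient state i, a_i = sum_j P(i->j) * a_j:
  a_Y = 1/4*a_X + 1/2*a_Y + 1/4*a_Z + 0*a_W
  a_Z = 1/4*a_X + 5/12*a_Y + 1/4*a_Z + 1/12*a_W

Substituting a_X = 1 and a_W = 0, rearrange to (I - Q) a = r where r[i] = P(i -> X):
  [1/2, -1/4] . (a_Y, a_Z) = 1/4
  [-5/12, 3/4] . (a_Y, a_Z) = 1/4

Solving yields:
  a_Y = 12/13
  a_Z = 11/13

Starting state is Y, so the absorption probability is a_Y = 12/13.

Answer: 12/13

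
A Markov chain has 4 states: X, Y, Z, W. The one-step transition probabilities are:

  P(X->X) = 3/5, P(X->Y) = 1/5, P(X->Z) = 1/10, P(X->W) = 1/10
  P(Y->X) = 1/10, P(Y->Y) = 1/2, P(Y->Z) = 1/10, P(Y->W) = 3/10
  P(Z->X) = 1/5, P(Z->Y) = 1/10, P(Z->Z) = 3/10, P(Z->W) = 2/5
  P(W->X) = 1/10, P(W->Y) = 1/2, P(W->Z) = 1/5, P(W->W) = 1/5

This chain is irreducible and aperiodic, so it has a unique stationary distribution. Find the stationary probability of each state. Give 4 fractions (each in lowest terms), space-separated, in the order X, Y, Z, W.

Answer: 101/437 7/19 68/437 107/437

Derivation:
The stationary distribution satisfies pi = pi * P, i.e.:
  pi_X = 3/5*pi_X + 1/10*pi_Y + 1/5*pi_Z + 1/10*pi_W
  pi_Y = 1/5*pi_X + 1/2*pi_Y + 1/10*pi_Z + 1/2*pi_W
  pi_Z = 1/10*pi_X + 1/10*pi_Y + 3/10*pi_Z + 1/5*pi_W
  pi_W = 1/10*pi_X + 3/10*pi_Y + 2/5*pi_Z + 1/5*pi_W
with normalization: pi_X + pi_Y + pi_Z + pi_W = 1.

Using the first 3 balance equations plus normalization, the linear system A*pi = b is:
  [-2/5, 1/10, 1/5, 1/10] . pi = 0
  [1/5, -1/2, 1/10, 1/2] . pi = 0
  [1/10, 1/10, -7/10, 1/5] . pi = 0
  [1, 1, 1, 1] . pi = 1

Solving yields:
  pi_X = 101/437
  pi_Y = 7/19
  pi_Z = 68/437
  pi_W = 107/437

Verification (pi * P):
  101/437*3/5 + 7/19*1/10 + 68/437*1/5 + 107/437*1/10 = 101/437 = pi_X  (ok)
  101/437*1/5 + 7/19*1/2 + 68/437*1/10 + 107/437*1/2 = 7/19 = pi_Y  (ok)
  101/437*1/10 + 7/19*1/10 + 68/437*3/10 + 107/437*1/5 = 68/437 = pi_Z  (ok)
  101/437*1/10 + 7/19*3/10 + 68/437*2/5 + 107/437*1/5 = 107/437 = pi_W  (ok)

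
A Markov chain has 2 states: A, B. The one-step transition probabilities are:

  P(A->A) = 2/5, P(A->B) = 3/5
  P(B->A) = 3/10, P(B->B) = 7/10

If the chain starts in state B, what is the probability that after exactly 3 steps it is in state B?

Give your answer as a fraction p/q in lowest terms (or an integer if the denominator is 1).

Answer: 667/1000

Derivation:
Computing P^3 by repeated multiplication:
P^1 =
  A: [2/5, 3/5]
  B: [3/10, 7/10]
P^2 =
  A: [17/50, 33/50]
  B: [33/100, 67/100]
P^3 =
  A: [167/500, 333/500]
  B: [333/1000, 667/1000]

(P^3)[B -> B] = 667/1000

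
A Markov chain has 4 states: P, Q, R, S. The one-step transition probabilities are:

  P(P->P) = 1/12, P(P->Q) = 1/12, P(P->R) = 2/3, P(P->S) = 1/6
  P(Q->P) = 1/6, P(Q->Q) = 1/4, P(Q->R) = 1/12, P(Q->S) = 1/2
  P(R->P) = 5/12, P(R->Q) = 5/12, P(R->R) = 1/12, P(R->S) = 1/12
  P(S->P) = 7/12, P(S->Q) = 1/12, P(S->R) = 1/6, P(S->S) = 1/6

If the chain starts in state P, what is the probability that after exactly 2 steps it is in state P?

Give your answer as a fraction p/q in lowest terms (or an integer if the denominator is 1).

Answer: 19/48

Derivation:
Computing P^2 by repeated multiplication:
P^1 =
  P: [1/12, 1/12, 2/3, 1/6]
  Q: [1/6, 1/4, 1/12, 1/2]
  R: [5/12, 5/12, 1/12, 1/12]
  S: [7/12, 1/12, 1/6, 1/6]
P^2 =
  P: [19/48, 23/72, 7/48, 5/36]
  Q: [55/144, 11/72, 2/9, 35/144]
  R: [3/16, 13/72, 1/3, 43/144]
  S: [11/48, 11/72, 7/16, 13/72]

(P^2)[P -> P] = 19/48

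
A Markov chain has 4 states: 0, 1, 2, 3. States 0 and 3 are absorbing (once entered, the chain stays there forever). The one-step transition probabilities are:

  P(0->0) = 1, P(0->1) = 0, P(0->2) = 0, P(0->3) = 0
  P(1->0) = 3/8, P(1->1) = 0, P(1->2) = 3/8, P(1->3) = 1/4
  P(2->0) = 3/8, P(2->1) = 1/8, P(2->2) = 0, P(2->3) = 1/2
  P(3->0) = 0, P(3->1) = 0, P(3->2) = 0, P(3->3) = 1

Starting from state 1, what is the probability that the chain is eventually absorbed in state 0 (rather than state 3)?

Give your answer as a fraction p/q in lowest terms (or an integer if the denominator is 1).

Answer: 33/61

Derivation:
Let a_i = P(absorbed in 0 | start in state i).
Boundary conditions: a_0 = 1, a_3 = 0.
For each transient state i, a_i = sum_j P(i->j) * a_j:
  a_1 = 3/8*a_0 + 0*a_1 + 3/8*a_2 + 1/4*a_3
  a_2 = 3/8*a_0 + 1/8*a_1 + 0*a_2 + 1/2*a_3

Substituting a_0 = 1 and a_3 = 0, rearrange to (I - Q) a = r where r[i] = P(i -> 0):
  [1, -3/8] . (a_1, a_2) = 3/8
  [-1/8, 1] . (a_1, a_2) = 3/8

Solving yields:
  a_1 = 33/61
  a_2 = 27/61

Starting state is 1, so the absorption probability is a_1 = 33/61.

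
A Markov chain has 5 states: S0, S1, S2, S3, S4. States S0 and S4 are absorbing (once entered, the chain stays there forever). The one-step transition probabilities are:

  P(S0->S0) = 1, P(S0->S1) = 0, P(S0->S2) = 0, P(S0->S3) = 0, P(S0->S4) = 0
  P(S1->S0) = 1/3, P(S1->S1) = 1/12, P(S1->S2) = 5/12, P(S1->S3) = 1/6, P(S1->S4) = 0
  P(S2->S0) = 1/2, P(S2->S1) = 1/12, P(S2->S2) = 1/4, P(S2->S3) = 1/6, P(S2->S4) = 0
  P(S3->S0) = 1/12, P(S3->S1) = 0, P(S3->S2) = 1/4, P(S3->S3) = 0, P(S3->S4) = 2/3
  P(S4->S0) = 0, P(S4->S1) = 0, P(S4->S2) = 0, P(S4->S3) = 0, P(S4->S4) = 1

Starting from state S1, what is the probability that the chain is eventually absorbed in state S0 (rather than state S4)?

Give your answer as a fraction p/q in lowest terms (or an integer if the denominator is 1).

Let a_i = P(absorbed in S0 | start in state i).
Boundary conditions: a_S0 = 1, a_S4 = 0.
For each transient state i, a_i = sum_j P(i->j) * a_j:
  a_S1 = 1/3*a_S0 + 1/12*a_S1 + 5/12*a_S2 + 1/6*a_S3 + 0*a_S4
  a_S2 = 1/2*a_S0 + 1/12*a_S1 + 1/4*a_S2 + 1/6*a_S3 + 0*a_S4
  a_S3 = 1/12*a_S0 + 0*a_S1 + 1/4*a_S2 + 0*a_S3 + 2/3*a_S4

Substituting a_S0 = 1 and a_S4 = 0, rearrange to (I - Q) a = r where r[i] = P(i -> S0):
  [11/12, -5/12, -1/6] . (a_S1, a_S2, a_S3) = 1/3
  [-1/12, 3/4, -1/6] . (a_S1, a_S2, a_S3) = 1/2
  [0, -1/4, 1] . (a_S1, a_S2, a_S3) = 1/12

Solving yields:
  a_S1 = 26/33
  a_S2 = 9/11
  a_S3 = 19/66

Starting state is S1, so the absorption probability is a_S1 = 26/33.

Answer: 26/33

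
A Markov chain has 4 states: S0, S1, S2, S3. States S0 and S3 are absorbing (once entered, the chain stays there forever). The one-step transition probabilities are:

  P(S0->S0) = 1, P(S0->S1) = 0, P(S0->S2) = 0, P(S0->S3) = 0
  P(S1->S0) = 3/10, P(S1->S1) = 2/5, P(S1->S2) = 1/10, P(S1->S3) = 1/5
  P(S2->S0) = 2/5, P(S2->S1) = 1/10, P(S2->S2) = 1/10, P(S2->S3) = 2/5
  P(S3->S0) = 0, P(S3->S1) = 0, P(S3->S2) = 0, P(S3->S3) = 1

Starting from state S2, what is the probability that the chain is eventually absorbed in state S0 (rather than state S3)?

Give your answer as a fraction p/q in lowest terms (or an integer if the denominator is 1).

Answer: 27/53

Derivation:
Let a_i = P(absorbed in S0 | start in state i).
Boundary conditions: a_S0 = 1, a_S3 = 0.
For each transient state i, a_i = sum_j P(i->j) * a_j:
  a_S1 = 3/10*a_S0 + 2/5*a_S1 + 1/10*a_S2 + 1/5*a_S3
  a_S2 = 2/5*a_S0 + 1/10*a_S1 + 1/10*a_S2 + 2/5*a_S3

Substituting a_S0 = 1 and a_S3 = 0, rearrange to (I - Q) a = r where r[i] = P(i -> S0):
  [3/5, -1/10] . (a_S1, a_S2) = 3/10
  [-1/10, 9/10] . (a_S1, a_S2) = 2/5

Solving yields:
  a_S1 = 31/53
  a_S2 = 27/53

Starting state is S2, so the absorption probability is a_S2 = 27/53.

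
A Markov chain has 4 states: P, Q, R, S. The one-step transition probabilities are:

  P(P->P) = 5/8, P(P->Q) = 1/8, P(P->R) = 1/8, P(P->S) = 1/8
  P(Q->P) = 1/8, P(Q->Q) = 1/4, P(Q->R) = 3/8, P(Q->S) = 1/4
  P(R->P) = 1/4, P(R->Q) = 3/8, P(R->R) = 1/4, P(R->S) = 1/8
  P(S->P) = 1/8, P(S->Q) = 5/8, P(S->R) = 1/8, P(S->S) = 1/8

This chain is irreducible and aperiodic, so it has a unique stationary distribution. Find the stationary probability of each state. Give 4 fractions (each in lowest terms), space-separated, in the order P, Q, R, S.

Answer: 51/166 25/83 19/83 27/166

Derivation:
The stationary distribution satisfies pi = pi * P, i.e.:
  pi_P = 5/8*pi_P + 1/8*pi_Q + 1/4*pi_R + 1/8*pi_S
  pi_Q = 1/8*pi_P + 1/4*pi_Q + 3/8*pi_R + 5/8*pi_S
  pi_R = 1/8*pi_P + 3/8*pi_Q + 1/4*pi_R + 1/8*pi_S
  pi_S = 1/8*pi_P + 1/4*pi_Q + 1/8*pi_R + 1/8*pi_S
with normalization: pi_P + pi_Q + pi_R + pi_S = 1.

Using the first 3 balance equations plus normalization, the linear system A*pi = b is:
  [-3/8, 1/8, 1/4, 1/8] . pi = 0
  [1/8, -3/4, 3/8, 5/8] . pi = 0
  [1/8, 3/8, -3/4, 1/8] . pi = 0
  [1, 1, 1, 1] . pi = 1

Solving yields:
  pi_P = 51/166
  pi_Q = 25/83
  pi_R = 19/83
  pi_S = 27/166

Verification (pi * P):
  51/166*5/8 + 25/83*1/8 + 19/83*1/4 + 27/166*1/8 = 51/166 = pi_P  (ok)
  51/166*1/8 + 25/83*1/4 + 19/83*3/8 + 27/166*5/8 = 25/83 = pi_Q  (ok)
  51/166*1/8 + 25/83*3/8 + 19/83*1/4 + 27/166*1/8 = 19/83 = pi_R  (ok)
  51/166*1/8 + 25/83*1/4 + 19/83*1/8 + 27/166*1/8 = 27/166 = pi_S  (ok)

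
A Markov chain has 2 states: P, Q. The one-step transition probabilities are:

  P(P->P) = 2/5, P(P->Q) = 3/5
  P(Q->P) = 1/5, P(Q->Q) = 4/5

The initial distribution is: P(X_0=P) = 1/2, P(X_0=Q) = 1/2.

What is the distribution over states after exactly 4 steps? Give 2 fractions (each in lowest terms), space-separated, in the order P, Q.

Propagating the distribution step by step (d_{t+1} = d_t * P):
d_0 = (P=1/2, Q=1/2)
  d_1[P] = 1/2*2/5 + 1/2*1/5 = 3/10
  d_1[Q] = 1/2*3/5 + 1/2*4/5 = 7/10
d_1 = (P=3/10, Q=7/10)
  d_2[P] = 3/10*2/5 + 7/10*1/5 = 13/50
  d_2[Q] = 3/10*3/5 + 7/10*4/5 = 37/50
d_2 = (P=13/50, Q=37/50)
  d_3[P] = 13/50*2/5 + 37/50*1/5 = 63/250
  d_3[Q] = 13/50*3/5 + 37/50*4/5 = 187/250
d_3 = (P=63/250, Q=187/250)
  d_4[P] = 63/250*2/5 + 187/250*1/5 = 313/1250
  d_4[Q] = 63/250*3/5 + 187/250*4/5 = 937/1250
d_4 = (P=313/1250, Q=937/1250)

Answer: 313/1250 937/1250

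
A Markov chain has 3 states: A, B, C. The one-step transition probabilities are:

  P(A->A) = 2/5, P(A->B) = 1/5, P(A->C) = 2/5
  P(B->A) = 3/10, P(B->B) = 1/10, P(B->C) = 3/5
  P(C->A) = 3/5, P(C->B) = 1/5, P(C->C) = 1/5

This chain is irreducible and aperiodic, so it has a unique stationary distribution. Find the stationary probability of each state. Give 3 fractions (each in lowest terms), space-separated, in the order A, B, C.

The stationary distribution satisfies pi = pi * P, i.e.:
  pi_A = 2/5*pi_A + 3/10*pi_B + 3/5*pi_C
  pi_B = 1/5*pi_A + 1/10*pi_B + 1/5*pi_C
  pi_C = 2/5*pi_A + 3/5*pi_B + 1/5*pi_C
with normalization: pi_A + pi_B + pi_C = 1.

Using the first 2 balance equations plus normalization, the linear system A*pi = b is:
  [-3/5, 3/10, 3/5] . pi = 0
  [1/5, -9/10, 1/5] . pi = 0
  [1, 1, 1] . pi = 1

Solving yields:
  pi_A = 5/11
  pi_B = 2/11
  pi_C = 4/11

Verification (pi * P):
  5/11*2/5 + 2/11*3/10 + 4/11*3/5 = 5/11 = pi_A  (ok)
  5/11*1/5 + 2/11*1/10 + 4/11*1/5 = 2/11 = pi_B  (ok)
  5/11*2/5 + 2/11*3/5 + 4/11*1/5 = 4/11 = pi_C  (ok)

Answer: 5/11 2/11 4/11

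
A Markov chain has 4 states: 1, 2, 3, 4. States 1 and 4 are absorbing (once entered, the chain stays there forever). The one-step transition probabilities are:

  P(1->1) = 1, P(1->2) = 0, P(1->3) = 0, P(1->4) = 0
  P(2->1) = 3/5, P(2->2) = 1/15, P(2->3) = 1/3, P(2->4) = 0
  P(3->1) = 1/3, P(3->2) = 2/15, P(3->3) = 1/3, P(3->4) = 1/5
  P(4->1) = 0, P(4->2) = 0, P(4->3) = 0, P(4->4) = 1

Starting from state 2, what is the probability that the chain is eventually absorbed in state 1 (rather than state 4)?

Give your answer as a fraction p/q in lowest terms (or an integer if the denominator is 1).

Answer: 23/26

Derivation:
Let a_i = P(absorbed in 1 | start in state i).
Boundary conditions: a_1 = 1, a_4 = 0.
For each transient state i, a_i = sum_j P(i->j) * a_j:
  a_2 = 3/5*a_1 + 1/15*a_2 + 1/3*a_3 + 0*a_4
  a_3 = 1/3*a_1 + 2/15*a_2 + 1/3*a_3 + 1/5*a_4

Substituting a_1 = 1 and a_4 = 0, rearrange to (I - Q) a = r where r[i] = P(i -> 1):
  [14/15, -1/3] . (a_2, a_3) = 3/5
  [-2/15, 2/3] . (a_2, a_3) = 1/3

Solving yields:
  a_2 = 23/26
  a_3 = 44/65

Starting state is 2, so the absorption probability is a_2 = 23/26.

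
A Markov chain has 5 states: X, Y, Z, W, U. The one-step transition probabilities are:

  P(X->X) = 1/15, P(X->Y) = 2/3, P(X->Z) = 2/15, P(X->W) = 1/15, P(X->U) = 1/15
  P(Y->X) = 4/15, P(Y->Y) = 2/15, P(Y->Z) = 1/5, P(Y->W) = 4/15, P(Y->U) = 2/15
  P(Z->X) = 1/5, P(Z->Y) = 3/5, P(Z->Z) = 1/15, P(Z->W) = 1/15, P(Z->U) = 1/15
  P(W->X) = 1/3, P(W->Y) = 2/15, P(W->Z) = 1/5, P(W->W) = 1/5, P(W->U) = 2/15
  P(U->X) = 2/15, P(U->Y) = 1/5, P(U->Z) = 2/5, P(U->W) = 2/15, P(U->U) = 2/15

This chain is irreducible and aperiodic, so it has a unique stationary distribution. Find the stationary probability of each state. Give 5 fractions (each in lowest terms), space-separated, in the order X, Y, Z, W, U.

Answer: 15521/74192 25039/74192 13583/74192 12097/74192 497/4637

Derivation:
The stationary distribution satisfies pi = pi * P, i.e.:
  pi_X = 1/15*pi_X + 4/15*pi_Y + 1/5*pi_Z + 1/3*pi_W + 2/15*pi_U
  pi_Y = 2/3*pi_X + 2/15*pi_Y + 3/5*pi_Z + 2/15*pi_W + 1/5*pi_U
  pi_Z = 2/15*pi_X + 1/5*pi_Y + 1/15*pi_Z + 1/5*pi_W + 2/5*pi_U
  pi_W = 1/15*pi_X + 4/15*pi_Y + 1/15*pi_Z + 1/5*pi_W + 2/15*pi_U
  pi_U = 1/15*pi_X + 2/15*pi_Y + 1/15*pi_Z + 2/15*pi_W + 2/15*pi_U
with normalization: pi_X + pi_Y + pi_Z + pi_W + pi_U = 1.

Using the first 4 balance equations plus normalization, the linear system A*pi = b is:
  [-14/15, 4/15, 1/5, 1/3, 2/15] . pi = 0
  [2/3, -13/15, 3/5, 2/15, 1/5] . pi = 0
  [2/15, 1/5, -14/15, 1/5, 2/5] . pi = 0
  [1/15, 4/15, 1/15, -4/5, 2/15] . pi = 0
  [1, 1, 1, 1, 1] . pi = 1

Solving yields:
  pi_X = 15521/74192
  pi_Y = 25039/74192
  pi_Z = 13583/74192
  pi_W = 12097/74192
  pi_U = 497/4637

Verification (pi * P):
  15521/74192*1/15 + 25039/74192*4/15 + 13583/74192*1/5 + 12097/74192*1/3 + 497/4637*2/15 = 15521/74192 = pi_X  (ok)
  15521/74192*2/3 + 25039/74192*2/15 + 13583/74192*3/5 + 12097/74192*2/15 + 497/4637*1/5 = 25039/74192 = pi_Y  (ok)
  15521/74192*2/15 + 25039/74192*1/5 + 13583/74192*1/15 + 12097/74192*1/5 + 497/4637*2/5 = 13583/74192 = pi_Z  (ok)
  15521/74192*1/15 + 25039/74192*4/15 + 13583/74192*1/15 + 12097/74192*1/5 + 497/4637*2/15 = 12097/74192 = pi_W  (ok)
  15521/74192*1/15 + 25039/74192*2/15 + 13583/74192*1/15 + 12097/74192*2/15 + 497/4637*2/15 = 497/4637 = pi_U  (ok)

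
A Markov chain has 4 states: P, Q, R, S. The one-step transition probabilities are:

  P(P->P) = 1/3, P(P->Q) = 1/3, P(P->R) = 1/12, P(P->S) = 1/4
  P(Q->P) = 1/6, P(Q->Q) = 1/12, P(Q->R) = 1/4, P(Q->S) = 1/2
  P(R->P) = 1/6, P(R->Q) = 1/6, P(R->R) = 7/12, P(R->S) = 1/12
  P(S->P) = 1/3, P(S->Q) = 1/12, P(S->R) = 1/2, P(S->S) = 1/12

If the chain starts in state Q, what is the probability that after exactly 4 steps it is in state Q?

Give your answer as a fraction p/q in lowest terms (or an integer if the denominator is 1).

Computing P^4 by repeated multiplication:
P^1 =
  P: [1/3, 1/3, 1/12, 1/4]
  Q: [1/6, 1/12, 1/4, 1/2]
  R: [1/6, 1/6, 7/12, 1/12]
  S: [1/3, 1/12, 1/2, 1/12]
P^2 =
  P: [19/72, 25/144, 41/144, 5/18]
  Q: [5/18, 7/48, 31/72, 7/48]
  R: [5/24, 25/144, 7/16, 13/72]
  S: [17/72, 5/24, 55/144, 25/144]
P^3 =
  P: [37/144, 299/1728, 10/27, 115/576]
  Q: [205/864, 163/864, 221/576, 329/1728]
  R: [25/108, 11/64, 13/32, 329/1728]
  S: [203/864, 301/1728, 659/1728, 181/864]
P^4 =
  P: [839/3456, 925/5184, 7891/20736, 4111/20736]
  Q: [2467/10368, 1207/6912, 8003/20736, 2089/10368]
  R: [91/384, 605/3456, 8179/20736, 4013/20736]
  S: [13/54, 3605/20736, 1349/3456, 4045/20736]

(P^4)[Q -> Q] = 1207/6912

Answer: 1207/6912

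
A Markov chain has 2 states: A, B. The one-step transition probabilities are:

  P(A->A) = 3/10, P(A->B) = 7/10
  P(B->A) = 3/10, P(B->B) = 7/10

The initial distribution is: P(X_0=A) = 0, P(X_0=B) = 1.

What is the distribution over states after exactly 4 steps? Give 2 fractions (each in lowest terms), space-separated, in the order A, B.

Propagating the distribution step by step (d_{t+1} = d_t * P):
d_0 = (A=0, B=1)
  d_1[A] = 0*3/10 + 1*3/10 = 3/10
  d_1[B] = 0*7/10 + 1*7/10 = 7/10
d_1 = (A=3/10, B=7/10)
  d_2[A] = 3/10*3/10 + 7/10*3/10 = 3/10
  d_2[B] = 3/10*7/10 + 7/10*7/10 = 7/10
d_2 = (A=3/10, B=7/10)
  d_3[A] = 3/10*3/10 + 7/10*3/10 = 3/10
  d_3[B] = 3/10*7/10 + 7/10*7/10 = 7/10
d_3 = (A=3/10, B=7/10)
  d_4[A] = 3/10*3/10 + 7/10*3/10 = 3/10
  d_4[B] = 3/10*7/10 + 7/10*7/10 = 7/10
d_4 = (A=3/10, B=7/10)

Answer: 3/10 7/10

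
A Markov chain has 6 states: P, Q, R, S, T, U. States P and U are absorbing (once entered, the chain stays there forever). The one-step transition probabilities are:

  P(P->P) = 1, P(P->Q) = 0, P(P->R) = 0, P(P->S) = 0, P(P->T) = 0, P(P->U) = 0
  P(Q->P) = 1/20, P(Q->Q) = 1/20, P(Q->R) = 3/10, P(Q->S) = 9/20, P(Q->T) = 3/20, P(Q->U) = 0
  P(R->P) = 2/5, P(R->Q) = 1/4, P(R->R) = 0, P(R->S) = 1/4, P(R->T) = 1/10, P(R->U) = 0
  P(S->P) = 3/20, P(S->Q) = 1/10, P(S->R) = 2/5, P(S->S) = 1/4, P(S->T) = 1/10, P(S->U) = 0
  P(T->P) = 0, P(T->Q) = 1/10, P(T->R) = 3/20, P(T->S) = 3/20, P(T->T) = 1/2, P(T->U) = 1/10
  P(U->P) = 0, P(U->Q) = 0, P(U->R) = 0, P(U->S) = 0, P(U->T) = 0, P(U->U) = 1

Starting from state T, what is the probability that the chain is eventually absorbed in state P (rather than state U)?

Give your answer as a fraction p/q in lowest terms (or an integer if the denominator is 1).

Answer: 2803/3863

Derivation:
Let a_i = P(absorbed in P | start in state i).
Boundary conditions: a_P = 1, a_U = 0.
For each transient state i, a_i = sum_j P(i->j) * a_j:
  a_Q = 1/20*a_P + 1/20*a_Q + 3/10*a_R + 9/20*a_S + 3/20*a_T + 0*a_U
  a_R = 2/5*a_P + 1/4*a_Q + 0*a_R + 1/4*a_S + 1/10*a_T + 0*a_U
  a_S = 3/20*a_P + 1/10*a_Q + 2/5*a_R + 1/4*a_S + 1/10*a_T + 0*a_U
  a_T = 0*a_P + 1/10*a_Q + 3/20*a_R + 3/20*a_S + 1/2*a_T + 1/10*a_U

Substituting a_P = 1 and a_U = 0, rearrange to (I - Q) a = r where r[i] = P(i -> P):
  [19/20, -3/10, -9/20, -3/20] . (a_Q, a_R, a_S, a_T) = 1/20
  [-1/4, 1, -1/4, -1/10] . (a_Q, a_R, a_S, a_T) = 2/5
  [-1/10, -2/5, 3/4, -1/10] . (a_Q, a_R, a_S, a_T) = 3/20
  [-1/10, -3/20, -3/20, 1/2] . (a_Q, a_R, a_S, a_T) = 0

Solving yields:
  a_Q = 23993/27041
  a_R = 24903/27041
  a_S = 24505/27041
  a_T = 2803/3863

Starting state is T, so the absorption probability is a_T = 2803/3863.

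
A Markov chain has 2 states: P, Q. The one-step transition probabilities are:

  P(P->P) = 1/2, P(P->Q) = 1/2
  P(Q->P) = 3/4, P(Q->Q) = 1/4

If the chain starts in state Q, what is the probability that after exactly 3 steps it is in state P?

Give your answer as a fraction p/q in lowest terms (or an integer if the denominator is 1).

Answer: 39/64

Derivation:
Computing P^3 by repeated multiplication:
P^1 =
  P: [1/2, 1/2]
  Q: [3/4, 1/4]
P^2 =
  P: [5/8, 3/8]
  Q: [9/16, 7/16]
P^3 =
  P: [19/32, 13/32]
  Q: [39/64, 25/64]

(P^3)[Q -> P] = 39/64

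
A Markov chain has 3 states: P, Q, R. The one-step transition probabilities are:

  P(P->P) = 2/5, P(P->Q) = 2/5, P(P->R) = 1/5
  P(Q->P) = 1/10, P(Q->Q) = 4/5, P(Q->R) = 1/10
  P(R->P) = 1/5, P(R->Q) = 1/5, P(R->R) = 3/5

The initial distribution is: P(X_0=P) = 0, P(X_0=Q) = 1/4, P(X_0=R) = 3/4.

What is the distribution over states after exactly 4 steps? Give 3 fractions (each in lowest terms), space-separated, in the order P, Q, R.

Propagating the distribution step by step (d_{t+1} = d_t * P):
d_0 = (P=0, Q=1/4, R=3/4)
  d_1[P] = 0*2/5 + 1/4*1/10 + 3/4*1/5 = 7/40
  d_1[Q] = 0*2/5 + 1/4*4/5 + 3/4*1/5 = 7/20
  d_1[R] = 0*1/5 + 1/4*1/10 + 3/4*3/5 = 19/40
d_1 = (P=7/40, Q=7/20, R=19/40)
  d_2[P] = 7/40*2/5 + 7/20*1/10 + 19/40*1/5 = 1/5
  d_2[Q] = 7/40*2/5 + 7/20*4/5 + 19/40*1/5 = 89/200
  d_2[R] = 7/40*1/5 + 7/20*1/10 + 19/40*3/5 = 71/200
d_2 = (P=1/5, Q=89/200, R=71/200)
  d_3[P] = 1/5*2/5 + 89/200*1/10 + 71/200*1/5 = 391/2000
  d_3[Q] = 1/5*2/5 + 89/200*4/5 + 71/200*1/5 = 507/1000
  d_3[R] = 1/5*1/5 + 89/200*1/10 + 71/200*3/5 = 119/400
d_3 = (P=391/2000, Q=507/1000, R=119/400)
  d_4[P] = 391/2000*2/5 + 507/1000*1/10 + 119/400*1/5 = 471/2500
  d_4[Q] = 391/2000*2/5 + 507/1000*4/5 + 119/400*1/5 = 5433/10000
  d_4[R] = 391/2000*1/5 + 507/1000*1/10 + 119/400*3/5 = 2683/10000
d_4 = (P=471/2500, Q=5433/10000, R=2683/10000)

Answer: 471/2500 5433/10000 2683/10000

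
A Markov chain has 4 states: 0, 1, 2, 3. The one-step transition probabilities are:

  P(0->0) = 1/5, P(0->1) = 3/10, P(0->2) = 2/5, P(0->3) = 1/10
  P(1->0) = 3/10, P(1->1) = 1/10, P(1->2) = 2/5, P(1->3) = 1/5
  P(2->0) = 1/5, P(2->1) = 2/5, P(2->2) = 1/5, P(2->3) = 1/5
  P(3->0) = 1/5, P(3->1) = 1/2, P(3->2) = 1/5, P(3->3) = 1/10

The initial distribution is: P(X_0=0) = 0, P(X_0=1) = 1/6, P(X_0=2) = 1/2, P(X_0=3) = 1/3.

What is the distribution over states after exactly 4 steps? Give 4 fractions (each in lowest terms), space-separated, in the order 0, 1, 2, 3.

Propagating the distribution step by step (d_{t+1} = d_t * P):
d_0 = (0=0, 1=1/6, 2=1/2, 3=1/3)
  d_1[0] = 0*1/5 + 1/6*3/10 + 1/2*1/5 + 1/3*1/5 = 13/60
  d_1[1] = 0*3/10 + 1/6*1/10 + 1/2*2/5 + 1/3*1/2 = 23/60
  d_1[2] = 0*2/5 + 1/6*2/5 + 1/2*1/5 + 1/3*1/5 = 7/30
  d_1[3] = 0*1/10 + 1/6*1/5 + 1/2*1/5 + 1/3*1/10 = 1/6
d_1 = (0=13/60, 1=23/60, 2=7/30, 3=1/6)
  d_2[0] = 13/60*1/5 + 23/60*3/10 + 7/30*1/5 + 1/6*1/5 = 143/600
  d_2[1] = 13/60*3/10 + 23/60*1/10 + 7/30*2/5 + 1/6*1/2 = 7/25
  d_2[2] = 13/60*2/5 + 23/60*2/5 + 7/30*1/5 + 1/6*1/5 = 8/25
  d_2[3] = 13/60*1/10 + 23/60*1/5 + 7/30*1/5 + 1/6*1/10 = 97/600
d_2 = (0=143/600, 1=7/25, 2=8/25, 3=97/600)
  d_3[0] = 143/600*1/5 + 7/25*3/10 + 8/25*1/5 + 97/600*1/5 = 57/250
  d_3[1] = 143/600*3/10 + 7/25*1/10 + 8/25*2/5 + 97/600*1/2 = 37/120
  d_3[2] = 143/600*2/5 + 7/25*2/5 + 8/25*1/5 + 97/600*1/5 = 911/3000
  d_3[3] = 143/600*1/10 + 7/25*1/5 + 8/25*1/5 + 97/600*1/10 = 4/25
d_3 = (0=57/250, 1=37/120, 2=911/3000, 3=4/25)
  d_4[0] = 57/250*1/5 + 37/120*3/10 + 911/3000*1/5 + 4/25*1/5 = 277/1200
  d_4[1] = 57/250*3/10 + 37/120*1/10 + 911/3000*2/5 + 4/25*1/2 = 3007/10000
  d_4[2] = 57/250*2/5 + 37/120*2/5 + 911/3000*1/5 + 4/25*1/5 = 4609/15000
  d_4[3] = 57/250*1/10 + 37/120*1/5 + 911/3000*1/5 + 4/25*1/10 = 403/2500
d_4 = (0=277/1200, 1=3007/10000, 2=4609/15000, 3=403/2500)

Answer: 277/1200 3007/10000 4609/15000 403/2500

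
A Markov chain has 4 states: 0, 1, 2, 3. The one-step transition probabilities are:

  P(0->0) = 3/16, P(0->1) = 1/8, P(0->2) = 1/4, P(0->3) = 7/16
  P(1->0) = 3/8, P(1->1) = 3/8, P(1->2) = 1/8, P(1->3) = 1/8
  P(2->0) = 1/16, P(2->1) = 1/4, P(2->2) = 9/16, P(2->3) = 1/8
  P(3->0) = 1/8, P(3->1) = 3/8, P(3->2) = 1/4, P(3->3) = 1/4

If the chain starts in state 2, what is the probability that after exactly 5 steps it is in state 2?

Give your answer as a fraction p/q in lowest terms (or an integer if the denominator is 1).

Computing P^5 by repeated multiplication:
P^1 =
  0: [3/16, 1/8, 1/4, 7/16]
  1: [3/8, 3/8, 1/8, 1/8]
  2: [1/16, 1/4, 9/16, 1/8]
  3: [1/8, 3/8, 1/4, 1/4]
P^2 =
  0: [39/256, 19/64, 5/16, 61/256]
  1: [15/64, 17/64, 31/128, 33/128]
  2: [5/32, 37/128, 101/256, 41/256]
  3: [27/128, 5/16, 9/32, 25/128]
P^3 =
  0: [775/4096, 305/1024, 159/512, 829/4096]
  1: [391/2048, 293/1024, 599/2048, 59/256]
  2: [747/4096, 587/2048, 1381/4096, 397/2048]
  3: [407/2048, 147/512, 153/512, 441/2048]
P^4 =
  0: [12575/65536, 4733/16384, 1269/4096, 13725/65536]
  1: [779/4096, 4763/16384, 10015/32768, 6995/32768]
  2: [6127/32768, 9413/32768, 20941/65536, 13515/65536]
  3: [6243/32768, 2359/8192, 2519/8192, 7013/32768]
P^5 =
  0: [199071/1048576, 75577/262144, 40725/131072, 221397/1048576]
  1: [99857/524288, 75825/262144, 162095/524288, 55343/262144]
  2: [197689/1048576, 151159/524288, 329197/1048576, 54843/262144]
  3: [99447/524288, 37871/131072, 40645/131072, 110777/524288]

(P^5)[2 -> 2] = 329197/1048576

Answer: 329197/1048576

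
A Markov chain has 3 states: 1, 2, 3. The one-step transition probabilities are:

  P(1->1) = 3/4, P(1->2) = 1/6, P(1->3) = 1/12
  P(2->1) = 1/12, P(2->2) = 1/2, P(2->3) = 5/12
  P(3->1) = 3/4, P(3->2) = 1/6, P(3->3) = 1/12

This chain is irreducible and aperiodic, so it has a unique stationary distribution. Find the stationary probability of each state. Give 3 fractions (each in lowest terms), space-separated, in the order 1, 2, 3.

Answer: 7/12 1/4 1/6

Derivation:
The stationary distribution satisfies pi = pi * P, i.e.:
  pi_1 = 3/4*pi_1 + 1/12*pi_2 + 3/4*pi_3
  pi_2 = 1/6*pi_1 + 1/2*pi_2 + 1/6*pi_3
  pi_3 = 1/12*pi_1 + 5/12*pi_2 + 1/12*pi_3
with normalization: pi_1 + pi_2 + pi_3 = 1.

Using the first 2 balance equations plus normalization, the linear system A*pi = b is:
  [-1/4, 1/12, 3/4] . pi = 0
  [1/6, -1/2, 1/6] . pi = 0
  [1, 1, 1] . pi = 1

Solving yields:
  pi_1 = 7/12
  pi_2 = 1/4
  pi_3 = 1/6

Verification (pi * P):
  7/12*3/4 + 1/4*1/12 + 1/6*3/4 = 7/12 = pi_1  (ok)
  7/12*1/6 + 1/4*1/2 + 1/6*1/6 = 1/4 = pi_2  (ok)
  7/12*1/12 + 1/4*5/12 + 1/6*1/12 = 1/6 = pi_3  (ok)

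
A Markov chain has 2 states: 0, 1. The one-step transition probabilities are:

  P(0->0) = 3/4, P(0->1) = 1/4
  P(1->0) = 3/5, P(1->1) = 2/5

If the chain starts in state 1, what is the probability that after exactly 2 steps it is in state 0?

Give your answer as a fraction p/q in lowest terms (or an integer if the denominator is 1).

Answer: 69/100

Derivation:
Computing P^2 by repeated multiplication:
P^1 =
  0: [3/4, 1/4]
  1: [3/5, 2/5]
P^2 =
  0: [57/80, 23/80]
  1: [69/100, 31/100]

(P^2)[1 -> 0] = 69/100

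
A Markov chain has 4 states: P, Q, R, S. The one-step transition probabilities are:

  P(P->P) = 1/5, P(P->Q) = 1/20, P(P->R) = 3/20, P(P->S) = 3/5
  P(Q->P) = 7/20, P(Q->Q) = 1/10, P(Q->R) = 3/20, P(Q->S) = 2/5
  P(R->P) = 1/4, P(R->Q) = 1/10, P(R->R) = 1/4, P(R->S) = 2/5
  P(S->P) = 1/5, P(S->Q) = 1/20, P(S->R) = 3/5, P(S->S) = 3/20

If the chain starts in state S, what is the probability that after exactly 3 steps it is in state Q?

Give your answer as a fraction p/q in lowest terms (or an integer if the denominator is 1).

Answer: 17/250

Derivation:
Computing P^3 by repeated multiplication:
P^1 =
  P: [1/5, 1/20, 3/20, 3/5]
  Q: [7/20, 1/10, 3/20, 2/5]
  R: [1/4, 1/10, 1/4, 2/5]
  S: [1/5, 1/20, 3/5, 3/20]
P^2 =
  P: [43/200, 3/50, 87/200, 29/100]
  Q: [89/400, 1/16, 69/200, 37/100]
  R: [91/400, 27/400, 71/200, 7/20]
  S: [19/80, 33/400, 111/400, 161/400]
P^3 =
  P: [923/4000, 299/4000, 81/250, 741/2000]
  Q: [1813/8000, 563/8000, 351/1000, 44/125]
  R: [1823/8000, 569/8000, 343/1000, 179/500]
  S: [181/800, 17/250, 2871/8000, 111/320]

(P^3)[S -> Q] = 17/250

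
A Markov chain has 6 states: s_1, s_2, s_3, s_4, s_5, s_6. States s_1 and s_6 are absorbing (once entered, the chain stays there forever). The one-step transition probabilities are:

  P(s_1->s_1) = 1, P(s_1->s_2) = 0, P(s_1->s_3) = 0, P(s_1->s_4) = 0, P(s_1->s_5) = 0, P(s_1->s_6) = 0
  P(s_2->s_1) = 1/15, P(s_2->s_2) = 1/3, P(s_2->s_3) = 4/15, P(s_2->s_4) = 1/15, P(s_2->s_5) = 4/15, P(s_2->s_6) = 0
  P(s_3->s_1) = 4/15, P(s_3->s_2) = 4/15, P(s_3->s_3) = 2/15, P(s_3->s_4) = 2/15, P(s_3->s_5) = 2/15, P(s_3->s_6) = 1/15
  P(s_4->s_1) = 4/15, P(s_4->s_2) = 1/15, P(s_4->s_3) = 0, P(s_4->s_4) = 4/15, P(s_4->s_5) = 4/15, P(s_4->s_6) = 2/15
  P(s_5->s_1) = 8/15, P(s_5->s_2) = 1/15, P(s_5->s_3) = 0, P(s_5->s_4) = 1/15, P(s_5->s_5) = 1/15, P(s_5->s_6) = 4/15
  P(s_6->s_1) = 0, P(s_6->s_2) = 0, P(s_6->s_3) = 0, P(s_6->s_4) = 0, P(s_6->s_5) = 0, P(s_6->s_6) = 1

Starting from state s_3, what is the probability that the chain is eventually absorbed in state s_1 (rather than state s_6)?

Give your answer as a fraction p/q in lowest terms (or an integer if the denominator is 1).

Answer: 94/127

Derivation:
Let a_i = P(absorbed in s_1 | start in state i).
Boundary conditions: a_s_1 = 1, a_s_6 = 0.
For each transient state i, a_i = sum_j P(i->j) * a_j:
  a_s_2 = 1/15*a_s_1 + 1/3*a_s_2 + 4/15*a_s_3 + 1/15*a_s_4 + 4/15*a_s_5 + 0*a_s_6
  a_s_3 = 4/15*a_s_1 + 4/15*a_s_2 + 2/15*a_s_3 + 2/15*a_s_4 + 2/15*a_s_5 + 1/15*a_s_6
  a_s_4 = 4/15*a_s_1 + 1/15*a_s_2 + 0*a_s_3 + 4/15*a_s_4 + 4/15*a_s_5 + 2/15*a_s_6
  a_s_5 = 8/15*a_s_1 + 1/15*a_s_2 + 0*a_s_3 + 1/15*a_s_4 + 1/15*a_s_5 + 4/15*a_s_6

Substituting a_s_1 = 1 and a_s_6 = 0, rearrange to (I - Q) a = r where r[i] = P(i -> s_1):
  [2/3, -4/15, -1/15, -4/15] . (a_s_2, a_s_3, a_s_4, a_s_5) = 1/15
  [-4/15, 13/15, -2/15, -2/15] . (a_s_2, a_s_3, a_s_4, a_s_5) = 4/15
  [-1/15, 0, 11/15, -4/15] . (a_s_2, a_s_3, a_s_4, a_s_5) = 4/15
  [-1/15, 0, -1/15, 14/15] . (a_s_2, a_s_3, a_s_4, a_s_5) = 8/15

Solving yields:
  a_s_2 = 93/127
  a_s_3 = 94/127
  a_s_4 = 257/381
  a_s_5 = 256/381

Starting state is s_3, so the absorption probability is a_s_3 = 94/127.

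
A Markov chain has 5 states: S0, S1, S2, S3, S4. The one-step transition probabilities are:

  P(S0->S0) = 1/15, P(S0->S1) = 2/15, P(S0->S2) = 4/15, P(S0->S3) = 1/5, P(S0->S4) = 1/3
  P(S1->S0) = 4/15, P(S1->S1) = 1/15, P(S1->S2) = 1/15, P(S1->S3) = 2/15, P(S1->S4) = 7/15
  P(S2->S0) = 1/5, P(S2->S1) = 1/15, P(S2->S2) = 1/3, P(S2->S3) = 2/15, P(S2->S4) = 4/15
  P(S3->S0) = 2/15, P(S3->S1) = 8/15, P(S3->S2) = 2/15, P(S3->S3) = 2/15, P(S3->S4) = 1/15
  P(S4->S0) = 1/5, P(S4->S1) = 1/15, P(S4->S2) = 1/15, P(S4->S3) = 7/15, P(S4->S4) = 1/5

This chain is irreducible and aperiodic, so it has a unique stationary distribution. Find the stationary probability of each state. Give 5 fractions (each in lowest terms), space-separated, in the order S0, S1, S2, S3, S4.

The stationary distribution satisfies pi = pi * P, i.e.:
  pi_S0 = 1/15*pi_S0 + 4/15*pi_S1 + 1/5*pi_S2 + 2/15*pi_S3 + 1/5*pi_S4
  pi_S1 = 2/15*pi_S0 + 1/15*pi_S1 + 1/15*pi_S2 + 8/15*pi_S3 + 1/15*pi_S4
  pi_S2 = 4/15*pi_S0 + 1/15*pi_S1 + 1/3*pi_S2 + 2/15*pi_S3 + 1/15*pi_S4
  pi_S3 = 1/5*pi_S0 + 2/15*pi_S1 + 2/15*pi_S2 + 2/15*pi_S3 + 7/15*pi_S4
  pi_S4 = 1/3*pi_S0 + 7/15*pi_S1 + 4/15*pi_S2 + 1/15*pi_S3 + 1/5*pi_S4
with normalization: pi_S0 + pi_S1 + pi_S2 + pi_S3 + pi_S4 = 1.

Using the first 4 balance equations plus normalization, the linear system A*pi = b is:
  [-14/15, 4/15, 1/5, 2/15, 1/5] . pi = 0
  [2/15, -14/15, 1/15, 8/15, 1/15] . pi = 0
  [4/15, 1/15, -2/3, 2/15, 1/15] . pi = 0
  [1/5, 2/15, 2/15, -13/15, 7/15] . pi = 0
  [1, 1, 1, 1, 1] . pi = 1

Solving yields:
  pi_S0 = 1373/7896
  pi_S1 = 5849/31584
  pi_S2 = 5027/31584
  pi_S3 = 7237/31584
  pi_S4 = 7979/31584

Verification (pi * P):
  1373/7896*1/15 + 5849/31584*4/15 + 5027/31584*1/5 + 7237/31584*2/15 + 7979/31584*1/5 = 1373/7896 = pi_S0  (ok)
  1373/7896*2/15 + 5849/31584*1/15 + 5027/31584*1/15 + 7237/31584*8/15 + 7979/31584*1/15 = 5849/31584 = pi_S1  (ok)
  1373/7896*4/15 + 5849/31584*1/15 + 5027/31584*1/3 + 7237/31584*2/15 + 7979/31584*1/15 = 5027/31584 = pi_S2  (ok)
  1373/7896*1/5 + 5849/31584*2/15 + 5027/31584*2/15 + 7237/31584*2/15 + 7979/31584*7/15 = 7237/31584 = pi_S3  (ok)
  1373/7896*1/3 + 5849/31584*7/15 + 5027/31584*4/15 + 7237/31584*1/15 + 7979/31584*1/5 = 7979/31584 = pi_S4  (ok)

Answer: 1373/7896 5849/31584 5027/31584 7237/31584 7979/31584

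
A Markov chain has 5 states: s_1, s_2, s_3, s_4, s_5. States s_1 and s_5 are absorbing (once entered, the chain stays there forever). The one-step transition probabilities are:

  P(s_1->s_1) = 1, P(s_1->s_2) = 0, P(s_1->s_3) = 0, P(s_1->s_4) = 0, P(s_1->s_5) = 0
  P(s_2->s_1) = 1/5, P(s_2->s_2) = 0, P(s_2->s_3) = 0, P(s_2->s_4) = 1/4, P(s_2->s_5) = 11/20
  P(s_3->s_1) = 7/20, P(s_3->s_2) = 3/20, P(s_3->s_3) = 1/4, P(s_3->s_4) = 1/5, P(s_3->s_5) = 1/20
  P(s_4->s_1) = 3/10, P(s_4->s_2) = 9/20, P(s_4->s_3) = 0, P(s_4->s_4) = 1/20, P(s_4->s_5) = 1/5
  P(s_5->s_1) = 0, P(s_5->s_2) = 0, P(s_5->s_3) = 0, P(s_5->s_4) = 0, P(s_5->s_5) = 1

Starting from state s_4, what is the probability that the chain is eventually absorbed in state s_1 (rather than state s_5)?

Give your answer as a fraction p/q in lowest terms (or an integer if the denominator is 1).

Let a_i = P(absorbed in s_1 | start in state i).
Boundary conditions: a_s_1 = 1, a_s_5 = 0.
For each transient state i, a_i = sum_j P(i->j) * a_j:
  a_s_2 = 1/5*a_s_1 + 0*a_s_2 + 0*a_s_3 + 1/4*a_s_4 + 11/20*a_s_5
  a_s_3 = 7/20*a_s_1 + 3/20*a_s_2 + 1/4*a_s_3 + 1/5*a_s_4 + 1/20*a_s_5
  a_s_4 = 3/10*a_s_1 + 9/20*a_s_2 + 0*a_s_3 + 1/20*a_s_4 + 1/5*a_s_5

Substituting a_s_1 = 1 and a_s_5 = 0, rearrange to (I - Q) a = r where r[i] = P(i -> s_1):
  [1, 0, -1/4] . (a_s_2, a_s_3, a_s_4) = 1/5
  [-3/20, 3/4, -1/5] . (a_s_2, a_s_3, a_s_4) = 7/20
  [-9/20, 0, 19/20] . (a_s_2, a_s_3, a_s_4) = 3/10

Solving yields:
  a_s_2 = 106/335
  a_s_3 = 3287/5025
  a_s_4 = 156/335

Starting state is s_4, so the absorption probability is a_s_4 = 156/335.

Answer: 156/335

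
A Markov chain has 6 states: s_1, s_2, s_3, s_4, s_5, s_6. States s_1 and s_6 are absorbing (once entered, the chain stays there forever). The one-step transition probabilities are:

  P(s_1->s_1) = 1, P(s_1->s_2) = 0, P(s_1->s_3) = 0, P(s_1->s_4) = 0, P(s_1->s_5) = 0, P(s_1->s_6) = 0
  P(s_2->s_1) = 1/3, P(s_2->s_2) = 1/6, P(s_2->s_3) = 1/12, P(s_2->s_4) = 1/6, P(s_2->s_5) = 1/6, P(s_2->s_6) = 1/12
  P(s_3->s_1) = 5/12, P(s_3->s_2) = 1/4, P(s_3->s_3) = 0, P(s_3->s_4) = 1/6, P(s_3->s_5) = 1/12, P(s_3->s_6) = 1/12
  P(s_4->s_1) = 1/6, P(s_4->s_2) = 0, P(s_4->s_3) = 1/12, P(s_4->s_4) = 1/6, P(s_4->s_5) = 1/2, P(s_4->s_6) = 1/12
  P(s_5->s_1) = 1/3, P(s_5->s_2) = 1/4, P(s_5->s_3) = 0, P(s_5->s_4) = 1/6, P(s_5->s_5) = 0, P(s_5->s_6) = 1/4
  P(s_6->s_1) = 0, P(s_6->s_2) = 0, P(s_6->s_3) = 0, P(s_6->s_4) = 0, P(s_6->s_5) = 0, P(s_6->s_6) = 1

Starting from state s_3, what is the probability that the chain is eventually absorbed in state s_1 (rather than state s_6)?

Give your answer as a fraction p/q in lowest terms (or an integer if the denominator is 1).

Answer: 421/554

Derivation:
Let a_i = P(absorbed in s_1 | start in state i).
Boundary conditions: a_s_1 = 1, a_s_6 = 0.
For each transient state i, a_i = sum_j P(i->j) * a_j:
  a_s_2 = 1/3*a_s_1 + 1/6*a_s_2 + 1/12*a_s_3 + 1/6*a_s_4 + 1/6*a_s_5 + 1/12*a_s_6
  a_s_3 = 5/12*a_s_1 + 1/4*a_s_2 + 0*a_s_3 + 1/6*a_s_4 + 1/12*a_s_5 + 1/12*a_s_6
  a_s_4 = 1/6*a_s_1 + 0*a_s_2 + 1/12*a_s_3 + 1/6*a_s_4 + 1/2*a_s_5 + 1/12*a_s_6
  a_s_5 = 1/3*a_s_1 + 1/4*a_s_2 + 0*a_s_3 + 1/6*a_s_4 + 0*a_s_5 + 1/4*a_s_6

Substituting a_s_1 = 1 and a_s_6 = 0, rearrange to (I - Q) a = r where r[i] = P(i -> s_1):
  [5/6, -1/12, -1/6, -1/6] . (a_s_2, a_s_3, a_s_4, a_s_5) = 1/3
  [-1/4, 1, -1/6, -1/12] . (a_s_2, a_s_3, a_s_4, a_s_5) = 5/12
  [0, -1/12, 5/6, -1/2] . (a_s_2, a_s_3, a_s_4, a_s_5) = 1/6
  [-1/4, 0, -1/6, 1] . (a_s_2, a_s_3, a_s_4, a_s_5) = 1/3

Solving yields:
  a_s_2 = 405/554
  a_s_3 = 421/554
  a_s_4 = 721/1108
  a_s_5 = 173/277

Starting state is s_3, so the absorption probability is a_s_3 = 421/554.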